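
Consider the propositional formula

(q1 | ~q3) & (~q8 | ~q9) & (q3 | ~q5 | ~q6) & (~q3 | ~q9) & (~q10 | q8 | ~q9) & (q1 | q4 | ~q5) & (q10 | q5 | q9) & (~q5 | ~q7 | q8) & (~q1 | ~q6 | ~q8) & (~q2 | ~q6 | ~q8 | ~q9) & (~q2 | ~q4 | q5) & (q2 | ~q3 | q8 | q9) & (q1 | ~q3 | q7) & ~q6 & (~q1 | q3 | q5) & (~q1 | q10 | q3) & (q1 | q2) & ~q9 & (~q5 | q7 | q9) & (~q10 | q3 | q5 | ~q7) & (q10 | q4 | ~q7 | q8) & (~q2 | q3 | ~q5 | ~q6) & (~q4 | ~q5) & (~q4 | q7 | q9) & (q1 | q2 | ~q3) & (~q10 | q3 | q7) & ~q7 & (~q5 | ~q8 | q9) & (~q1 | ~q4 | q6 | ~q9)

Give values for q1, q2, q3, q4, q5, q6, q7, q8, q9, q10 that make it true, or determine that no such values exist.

q1 = True, q2 = False, q3 = True, q4 = False, q5 = False, q6 = False, q7 = False, q8 = True, q9 = False, q10 = True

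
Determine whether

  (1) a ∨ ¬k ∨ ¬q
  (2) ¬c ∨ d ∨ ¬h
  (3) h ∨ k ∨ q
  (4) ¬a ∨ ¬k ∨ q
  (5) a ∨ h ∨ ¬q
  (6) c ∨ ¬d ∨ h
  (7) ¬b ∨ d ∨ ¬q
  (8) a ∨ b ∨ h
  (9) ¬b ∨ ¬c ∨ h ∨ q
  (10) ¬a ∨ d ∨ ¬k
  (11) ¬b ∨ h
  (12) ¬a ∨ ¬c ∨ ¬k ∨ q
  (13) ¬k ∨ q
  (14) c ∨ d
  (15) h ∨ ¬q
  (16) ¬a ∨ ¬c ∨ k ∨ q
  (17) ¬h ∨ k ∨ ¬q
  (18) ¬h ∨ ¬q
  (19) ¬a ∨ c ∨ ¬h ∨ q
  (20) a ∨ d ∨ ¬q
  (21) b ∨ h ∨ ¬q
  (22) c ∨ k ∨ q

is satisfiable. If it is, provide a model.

q = False, a = False, b = False, c = True, h = True, k = False, d = True

Set q = False.
  then (¬k ∨ q) forces k = False.
  then (c ∨ k ∨ q) forces c = True.
  then (h ∨ k ∨ q) forces h = True.
  then (¬a ∨ ¬c ∨ k ∨ q) forces a = False.
  then (¬c ∨ d ∨ ¬h) forces d = True.
Set b = False.
All clauses satisfied.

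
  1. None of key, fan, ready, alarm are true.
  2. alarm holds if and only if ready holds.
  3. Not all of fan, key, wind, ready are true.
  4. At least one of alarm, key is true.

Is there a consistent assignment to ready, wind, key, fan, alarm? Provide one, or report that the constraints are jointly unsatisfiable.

Unsatisfiable

Case alarm = True:
  Constraint (1) is violated (alarm=T) — contradiction.
Case alarm = False:
  (1) forces key = False.
  Constraint (4) is violated (alarm=F, key=F) — contradiction.
Both cases fail — unsatisfiable.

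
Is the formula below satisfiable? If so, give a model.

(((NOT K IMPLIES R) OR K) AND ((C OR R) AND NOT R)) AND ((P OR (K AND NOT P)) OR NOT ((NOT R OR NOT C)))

R=F, K=T, C=T, P=T

  ((NOT K IMPLIES R) OR K) AND ((C OR R) AND NOT R) = True
    (NOT K IMPLIES R) OR K = True
      NOT K IMPLIES R = True
        NOT K = False
    (C OR R) AND NOT R = True
      C OR R = True
      NOT R = True
  (P OR (K AND NOT P)) OR NOT ((NOT R OR NOT C)) = True
    P OR (K AND NOT P) = True
      K AND NOT P = False
        NOT P = False
    NOT ((NOT R OR NOT C)) = False
      NOT R OR NOT C = True
        NOT R = True
        NOT C = False
Both conjuncts True, so the formula holds.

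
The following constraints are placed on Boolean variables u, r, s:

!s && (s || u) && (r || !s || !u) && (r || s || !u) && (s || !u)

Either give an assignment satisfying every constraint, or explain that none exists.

Case s = True:
  Clause (!s) is falsified — contradiction.
Case s = False:
  (s || u) forces u = True.
  Clause (s || !u) is falsified — contradiction.
Both cases fail, so the formula is unsatisfiable.

No satisfying assignment exists.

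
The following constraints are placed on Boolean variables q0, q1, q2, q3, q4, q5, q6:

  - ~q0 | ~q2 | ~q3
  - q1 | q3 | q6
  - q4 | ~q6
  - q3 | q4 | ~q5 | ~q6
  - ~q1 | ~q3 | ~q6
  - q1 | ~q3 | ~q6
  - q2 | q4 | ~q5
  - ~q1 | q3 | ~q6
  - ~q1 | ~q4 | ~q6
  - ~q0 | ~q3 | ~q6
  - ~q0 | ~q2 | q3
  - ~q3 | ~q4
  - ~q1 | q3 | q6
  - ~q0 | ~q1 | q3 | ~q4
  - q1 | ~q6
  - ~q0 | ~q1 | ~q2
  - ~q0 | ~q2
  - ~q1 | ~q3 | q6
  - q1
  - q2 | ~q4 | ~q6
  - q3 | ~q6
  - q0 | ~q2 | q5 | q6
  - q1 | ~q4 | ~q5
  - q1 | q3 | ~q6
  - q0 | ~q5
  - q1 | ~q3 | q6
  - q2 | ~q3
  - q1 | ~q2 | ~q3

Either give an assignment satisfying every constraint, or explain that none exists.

Case q6 = True:
  (q4 | ~q6) forces q4 = True.
  (~q1 | ~q4 | ~q6) forces q1 = False.
  Clause (q1 | ~q6) is falsified — contradiction.
Case q6 = False:
  (q1) forces q1 = True.
  (~q1 | q3 | q6) forces q3 = True.
  Clause (~q1 | ~q3 | q6) is falsified — contradiction.
Both cases fail, so the formula is unsatisfiable.

Unsatisfiable — no assignment works.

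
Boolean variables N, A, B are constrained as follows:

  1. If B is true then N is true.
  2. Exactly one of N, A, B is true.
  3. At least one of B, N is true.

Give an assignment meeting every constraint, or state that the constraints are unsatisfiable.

N = True, A = False, B = False

  (1) B=F ⇒ N: vacuous ✓
  (2) {N, A, B}: 1 true — exactly one ✓
  (3) {B, N}: 1 true — at least one ✓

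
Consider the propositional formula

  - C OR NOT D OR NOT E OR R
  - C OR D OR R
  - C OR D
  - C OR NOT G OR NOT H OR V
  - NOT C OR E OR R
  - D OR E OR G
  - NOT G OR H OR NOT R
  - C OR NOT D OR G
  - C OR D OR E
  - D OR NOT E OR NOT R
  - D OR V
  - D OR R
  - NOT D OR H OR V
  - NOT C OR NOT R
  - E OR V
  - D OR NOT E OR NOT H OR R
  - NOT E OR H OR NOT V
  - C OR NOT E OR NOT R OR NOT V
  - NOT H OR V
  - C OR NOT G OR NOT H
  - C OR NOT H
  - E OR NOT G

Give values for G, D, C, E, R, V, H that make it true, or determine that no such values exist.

Set G = True.
  then (E OR NOT G) forces E = True.
Try D = False:
  (C OR D) forces C = True.
  (D OR NOT E OR NOT R) forces R = False.
  clause (D OR R) is falsified — backtrack.
So D = True.
Set C = True.
  then (NOT C OR NOT R) forces R = False.
Try V = False:
  (NOT D OR H OR V) forces H = True.
  clause (NOT H OR V) is falsified — backtrack.
So V = True.
  then (NOT E OR H OR NOT V) forces H = True.
All clauses satisfied.

G = True, D = True, C = True, E = True, R = False, V = True, H = True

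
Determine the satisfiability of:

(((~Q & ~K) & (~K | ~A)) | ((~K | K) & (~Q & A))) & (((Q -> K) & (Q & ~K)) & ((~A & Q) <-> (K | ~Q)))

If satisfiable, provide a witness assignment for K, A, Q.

Case Q = True: the conjunct ((~Q & ~K) & (~K | ~A)) | ((~K | K) & (~Q & A)) becomes (False & (~K | ~A)) | ((~K | K) & False) = False.
Case Q = False: the conjunct Q is False.
Both cases fail — unsatisfiable.

Unsatisfiable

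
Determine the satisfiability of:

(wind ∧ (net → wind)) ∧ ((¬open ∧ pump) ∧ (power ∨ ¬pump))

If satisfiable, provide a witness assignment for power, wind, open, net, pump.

power = True, wind = True, open = False, net = True, pump = True

  wind ∧ (net → wind) = True
    net → wind = True
  (¬open ∧ pump) ∧ (power ∨ ¬pump) = True
    ¬open ∧ pump = True
      ¬open = True
    power ∨ ¬pump = True
      ¬pump = False
Both conjuncts True, so the formula holds.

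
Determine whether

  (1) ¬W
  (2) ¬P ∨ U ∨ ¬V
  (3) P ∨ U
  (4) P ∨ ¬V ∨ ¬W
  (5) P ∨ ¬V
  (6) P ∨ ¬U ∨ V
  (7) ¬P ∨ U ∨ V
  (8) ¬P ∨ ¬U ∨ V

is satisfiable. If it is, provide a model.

Unit clause (¬W) forces W = False.
Set V = True.
  then (P ∨ ¬V) forces P = True.
  then (¬P ∨ U ∨ ¬V) forces U = True.
Check each clause:
  (¬W): ¬W holds.
  (¬P ∨ U ∨ ¬V): U holds.
  (P ∨ U): P holds.
  (P ∨ ¬V ∨ ¬W): P holds.
  (P ∨ ¬V): P holds.
  (P ∨ ¬U ∨ V): P holds.
  (¬P ∨ U ∨ V): U holds.
  (¬P ∨ ¬U ∨ V): V holds.
All clauses satisfied.

V = True, W = False, P = True, U = True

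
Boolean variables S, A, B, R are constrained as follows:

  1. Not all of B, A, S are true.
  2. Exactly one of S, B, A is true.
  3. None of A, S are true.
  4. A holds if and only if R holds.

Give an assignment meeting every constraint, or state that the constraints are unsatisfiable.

S = False; A = False; B = True; R = False

  (1) {B, A, S}: 1/3 true — not all ✓
  (2) {S, B, A}: 1 true — exactly one ✓
  (3) {A, S}: 0 true — none ✓
  (4) A=F, R=F — same ✓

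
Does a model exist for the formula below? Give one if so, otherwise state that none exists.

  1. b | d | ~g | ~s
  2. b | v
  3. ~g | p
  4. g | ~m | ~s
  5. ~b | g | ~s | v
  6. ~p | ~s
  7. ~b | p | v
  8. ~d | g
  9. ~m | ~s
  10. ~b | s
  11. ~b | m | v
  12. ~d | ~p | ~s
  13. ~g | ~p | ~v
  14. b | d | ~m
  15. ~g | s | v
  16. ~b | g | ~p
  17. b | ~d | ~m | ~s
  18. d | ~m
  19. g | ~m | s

Try g = True:
  (~g | p) forces p = True.
  (~p | ~s) forces s = False.
  (~b | s) forces b = False.
  (b | v) forces v = True.
  clause (~g | ~p | ~v) is falsified — backtrack.
So g = False.
  then (~d | g) forces d = False.
  then (d | ~m) forces m = False.
Set p = False.
Set s = True.
Set b = True.
  then (~b | g | ~s | v) forces v = True.
All clauses satisfied.

g: False, p: False, s: True, b: True, v: True, d: False, m: False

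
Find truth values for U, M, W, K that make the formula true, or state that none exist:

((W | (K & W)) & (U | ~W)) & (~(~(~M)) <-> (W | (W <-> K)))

U=T; M=F; W=T; K=F

  (W | (K & W)) & (U | ~W) = True
    W | (K & W) = True
      K & W = False
    U | ~W = True
      ~W = False
  ~(~(~M)) <-> (W | (W <-> K)) = True
    ~(~(~M)) = True
      ~(~M) = False
        ~M = True
    W | (W <-> K) = True
      W <-> K = False
Both conjuncts True, so the formula holds.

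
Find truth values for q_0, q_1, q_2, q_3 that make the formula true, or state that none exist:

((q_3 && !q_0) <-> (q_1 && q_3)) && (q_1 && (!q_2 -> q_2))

q_0 = False, q_1 = True, q_2 = True, q_3 = True

  (q_3 && !q_0) <-> (q_1 && q_3) = True
    q_3 && !q_0 = True
      !q_0 = True
    q_1 && q_3 = True
  q_1 && (!q_2 -> q_2) = True
    !q_2 -> q_2 = True
      !q_2 = False
Both conjuncts True, so the formula holds.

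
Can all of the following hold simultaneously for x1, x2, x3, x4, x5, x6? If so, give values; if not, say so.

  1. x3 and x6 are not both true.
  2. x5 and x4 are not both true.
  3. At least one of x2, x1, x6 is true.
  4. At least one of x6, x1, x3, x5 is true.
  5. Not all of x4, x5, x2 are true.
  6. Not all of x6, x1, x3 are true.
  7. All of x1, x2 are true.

x1: True, x2: True, x3: True, x4: True, x5: False, x6: False

  (1) x3=T, x6=F — not both ✓
  (2) x5=F, x4=T — not both ✓
  (3) {x2, x1, x6}: 2 true — at least one ✓
  (4) {x6, x1, x3, x5}: 2 true — at least one ✓
  (5) {x4, x5, x2}: 2/3 true — not all ✓
  (6) {x6, x1, x3}: 2/3 true — not all ✓
  (7) {x1, x2}: all 2 true ✓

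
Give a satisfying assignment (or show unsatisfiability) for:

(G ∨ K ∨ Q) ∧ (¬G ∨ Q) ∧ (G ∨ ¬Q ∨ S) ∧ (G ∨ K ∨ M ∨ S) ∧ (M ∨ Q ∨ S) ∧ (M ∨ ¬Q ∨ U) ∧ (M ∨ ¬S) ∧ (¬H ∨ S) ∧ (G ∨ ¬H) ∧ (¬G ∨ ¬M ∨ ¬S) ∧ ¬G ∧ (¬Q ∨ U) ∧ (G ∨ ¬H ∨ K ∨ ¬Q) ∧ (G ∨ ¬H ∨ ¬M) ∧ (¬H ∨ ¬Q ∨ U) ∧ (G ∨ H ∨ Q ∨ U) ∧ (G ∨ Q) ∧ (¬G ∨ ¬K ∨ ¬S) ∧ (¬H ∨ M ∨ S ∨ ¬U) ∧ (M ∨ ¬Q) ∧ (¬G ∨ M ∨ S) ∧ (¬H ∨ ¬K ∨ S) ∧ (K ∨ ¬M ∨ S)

S=T; H=F; M=T; G=F; K=T; Q=T; U=T

Unit clause (¬G) forces G = False.
In (G ∨ Q) only Q is left, so Q = True.
In (M ∨ ¬Q) only M is left, so M = True.
In (G ∨ ¬Q ∨ S) only S is left, so S = True.
In (G ∨ ¬H) only ¬H is left, so H = False.
In (¬Q ∨ U) only U is left, so U = True.
Set K = True.
All clauses satisfied.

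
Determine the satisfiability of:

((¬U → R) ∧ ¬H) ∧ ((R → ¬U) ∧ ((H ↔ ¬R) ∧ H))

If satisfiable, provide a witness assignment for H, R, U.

Case H = True: the conjunct ¬H is False.
Case H = False: the conjunct H is False.
Both cases fail — unsatisfiable.

Unsatisfiable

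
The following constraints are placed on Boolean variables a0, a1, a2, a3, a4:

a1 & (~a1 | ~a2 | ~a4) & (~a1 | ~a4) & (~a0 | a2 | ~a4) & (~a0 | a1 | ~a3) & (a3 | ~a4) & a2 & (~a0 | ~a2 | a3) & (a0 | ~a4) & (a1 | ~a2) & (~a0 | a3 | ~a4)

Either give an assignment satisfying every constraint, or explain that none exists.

a0=F; a1=T; a2=T; a3=F; a4=F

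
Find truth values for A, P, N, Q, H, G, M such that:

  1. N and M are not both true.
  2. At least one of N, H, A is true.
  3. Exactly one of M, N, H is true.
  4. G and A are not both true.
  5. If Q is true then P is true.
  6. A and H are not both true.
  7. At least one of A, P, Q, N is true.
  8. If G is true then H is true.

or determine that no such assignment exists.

A = False; P = True; N = False; Q = False; H = True; G = True; M = False

  (1) N=F, M=F — not both ✓
  (2) {N, H, A}: 1 true — at least one ✓
  (3) {M, N, H}: 1 true — exactly one ✓
  (4) G=T, A=F — not both ✓
  (5) Q=F ⇒ P: vacuous ✓
  (6) A=F, H=T — not both ✓
  (7) {A, P, Q, N}: 1 true — at least one ✓
  (8) G=T ⇒ H: T ✓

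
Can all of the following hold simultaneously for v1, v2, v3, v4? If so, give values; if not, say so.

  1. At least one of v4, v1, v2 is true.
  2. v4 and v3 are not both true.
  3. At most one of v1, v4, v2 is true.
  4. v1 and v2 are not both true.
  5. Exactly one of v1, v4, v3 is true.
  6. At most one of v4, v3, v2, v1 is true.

v1 = True, v2 = False, v3 = False, v4 = False

  (1) {v4, v1, v2}: 1 true — at least one ✓
  (2) v4=F, v3=F — not both ✓
  (3) {v1, v4, v2}: 1 true — at most one ✓
  (4) v1=T, v2=F — not both ✓
  (5) {v1, v4, v3}: 1 true — exactly one ✓
  (6) {v4, v3, v2, v1}: 1 true — at most one ✓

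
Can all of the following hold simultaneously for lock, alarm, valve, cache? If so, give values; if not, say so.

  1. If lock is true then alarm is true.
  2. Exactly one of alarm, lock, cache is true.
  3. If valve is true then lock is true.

lock = False; alarm = False; valve = False; cache = True

  (1) lock=F ⇒ alarm: vacuous ✓
  (2) {alarm, lock, cache}: 1 true — exactly one ✓
  (3) valve=F ⇒ lock: vacuous ✓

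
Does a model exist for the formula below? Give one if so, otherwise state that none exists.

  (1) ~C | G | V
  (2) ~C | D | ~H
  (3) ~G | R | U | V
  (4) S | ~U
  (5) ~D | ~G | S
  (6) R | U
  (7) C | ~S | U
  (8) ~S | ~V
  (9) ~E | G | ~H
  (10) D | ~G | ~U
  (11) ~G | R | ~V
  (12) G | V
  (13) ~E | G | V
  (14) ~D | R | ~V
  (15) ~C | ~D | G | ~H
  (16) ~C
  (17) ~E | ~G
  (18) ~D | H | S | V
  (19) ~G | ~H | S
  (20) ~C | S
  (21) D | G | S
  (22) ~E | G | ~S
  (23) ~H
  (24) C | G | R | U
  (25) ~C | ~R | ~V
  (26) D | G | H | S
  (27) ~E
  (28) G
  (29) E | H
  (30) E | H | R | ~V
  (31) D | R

Case C = True:
  Clause (~C) is falsified — contradiction.
Case C = False:
  (~H) forces H = False.
  (~E) forces E = False.
  Clause (E | H) is falsified — contradiction.
Both cases fail, so the formula is unsatisfiable.

UNSATISFIABLE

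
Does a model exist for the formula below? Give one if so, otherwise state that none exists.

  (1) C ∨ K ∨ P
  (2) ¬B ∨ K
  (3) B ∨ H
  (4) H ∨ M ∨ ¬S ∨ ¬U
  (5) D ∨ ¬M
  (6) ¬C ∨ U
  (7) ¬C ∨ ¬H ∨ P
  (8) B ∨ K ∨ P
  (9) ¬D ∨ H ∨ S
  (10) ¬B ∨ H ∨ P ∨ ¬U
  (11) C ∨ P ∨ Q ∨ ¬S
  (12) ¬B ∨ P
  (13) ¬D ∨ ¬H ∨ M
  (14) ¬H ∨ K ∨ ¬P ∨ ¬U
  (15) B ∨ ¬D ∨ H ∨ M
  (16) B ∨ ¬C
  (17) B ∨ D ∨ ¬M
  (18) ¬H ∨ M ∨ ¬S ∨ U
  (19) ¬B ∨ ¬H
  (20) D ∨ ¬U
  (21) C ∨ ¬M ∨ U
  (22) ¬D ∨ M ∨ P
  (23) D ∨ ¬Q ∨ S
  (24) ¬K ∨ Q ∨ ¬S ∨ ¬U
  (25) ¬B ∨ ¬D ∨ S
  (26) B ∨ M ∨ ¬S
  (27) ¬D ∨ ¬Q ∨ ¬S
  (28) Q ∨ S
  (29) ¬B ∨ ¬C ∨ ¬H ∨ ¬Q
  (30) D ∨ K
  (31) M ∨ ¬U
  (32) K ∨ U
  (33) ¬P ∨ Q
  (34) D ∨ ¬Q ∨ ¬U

Try K = False:
  (¬B ∨ K) forces B = False.
  (B ∨ H) forces H = True.
  (B ∨ K ∨ P) forces P = True.
  (¬H ∨ K ∨ ¬P ∨ ¬U) forces U = False.
  clause (K ∨ U) is falsified — backtrack.
So K = True.
Set S = False.
  then (Q ∨ S) forces Q = True.
  then (D ∨ ¬Q ∨ S) forces D = True.
  then (¬B ∨ ¬D ∨ S) forces B = False.
  then (B ∨ H) forces H = True.
  then (¬D ∨ ¬H ∨ M) forces M = True.
  then (B ∨ ¬C) forces C = False.
  then (C ∨ ¬M ∨ U) forces U = True.
Set P = True.
All clauses satisfied.

K: True, S: False, H: True, B: False, M: True, D: True, P: True, C: False, Q: True, U: True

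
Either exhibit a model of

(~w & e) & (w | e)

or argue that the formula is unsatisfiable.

w=F, e=T

  ~w & e = True
    ~w = True
  w | e = True
Both conjuncts True, so the formula holds.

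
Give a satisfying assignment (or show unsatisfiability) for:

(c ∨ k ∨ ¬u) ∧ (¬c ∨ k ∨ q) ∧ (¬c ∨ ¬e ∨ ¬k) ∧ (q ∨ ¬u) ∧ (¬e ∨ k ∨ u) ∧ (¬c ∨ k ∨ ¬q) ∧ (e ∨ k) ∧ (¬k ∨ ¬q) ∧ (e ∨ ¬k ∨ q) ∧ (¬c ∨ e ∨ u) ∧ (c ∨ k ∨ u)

Try e = False:
  (e ∨ k) forces k = True.
  (¬k ∨ ¬q) forces q = False.
  clause (e ∨ ¬k ∨ q) is falsified — backtrack.
So e = True.
Set u = False.
  then (¬e ∨ k ∨ u) forces k = True.
  then (¬k ∨ ¬q) forces q = False.
  then (¬c ∨ ¬e ∨ ¬k) forces c = False.
All clauses satisfied.

e = True; u = False; q = False; c = False; k = True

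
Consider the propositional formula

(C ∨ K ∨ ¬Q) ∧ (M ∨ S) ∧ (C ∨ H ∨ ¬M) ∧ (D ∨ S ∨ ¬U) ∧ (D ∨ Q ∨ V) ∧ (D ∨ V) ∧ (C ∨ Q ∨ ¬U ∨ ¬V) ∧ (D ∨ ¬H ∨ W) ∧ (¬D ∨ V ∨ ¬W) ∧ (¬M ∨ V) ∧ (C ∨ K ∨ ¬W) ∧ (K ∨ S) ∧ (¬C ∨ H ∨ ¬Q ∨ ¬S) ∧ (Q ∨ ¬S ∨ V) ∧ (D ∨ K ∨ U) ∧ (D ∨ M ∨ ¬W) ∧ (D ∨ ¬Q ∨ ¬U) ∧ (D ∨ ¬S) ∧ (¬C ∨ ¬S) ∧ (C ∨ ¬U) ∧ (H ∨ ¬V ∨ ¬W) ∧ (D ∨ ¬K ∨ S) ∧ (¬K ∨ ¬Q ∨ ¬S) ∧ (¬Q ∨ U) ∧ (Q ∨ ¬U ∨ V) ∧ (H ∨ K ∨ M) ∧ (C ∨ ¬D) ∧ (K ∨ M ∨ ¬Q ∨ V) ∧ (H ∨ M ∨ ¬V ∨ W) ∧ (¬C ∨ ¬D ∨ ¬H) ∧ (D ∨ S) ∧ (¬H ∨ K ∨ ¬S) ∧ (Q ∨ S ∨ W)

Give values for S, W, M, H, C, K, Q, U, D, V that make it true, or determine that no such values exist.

S: False, W: False, M: True, H: False, C: True, K: True, Q: True, U: True, D: True, V: True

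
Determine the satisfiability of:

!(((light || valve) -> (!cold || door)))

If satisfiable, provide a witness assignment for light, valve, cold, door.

light = False; valve = True; cold = True; door = False

  !(((light || valve) -> (!cold || door))) = True
    (light || valve) -> (!cold || door) = False
      light || valve = True
      !cold || door = False
        !cold = False
The formula evaluates to True.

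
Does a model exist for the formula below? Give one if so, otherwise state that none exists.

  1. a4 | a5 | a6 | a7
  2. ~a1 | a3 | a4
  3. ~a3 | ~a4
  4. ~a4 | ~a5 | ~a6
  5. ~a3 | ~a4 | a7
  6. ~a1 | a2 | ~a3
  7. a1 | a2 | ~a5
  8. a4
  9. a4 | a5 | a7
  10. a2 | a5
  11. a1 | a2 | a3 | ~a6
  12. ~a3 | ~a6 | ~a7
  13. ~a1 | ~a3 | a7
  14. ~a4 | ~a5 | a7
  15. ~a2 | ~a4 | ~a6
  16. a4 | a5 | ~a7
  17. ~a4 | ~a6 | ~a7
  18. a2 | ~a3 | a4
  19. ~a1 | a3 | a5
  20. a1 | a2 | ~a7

a1 = False; a2 = True; a3 = False; a4 = True; a5 = False; a6 = False; a7 = True

Unit clause (a4) forces a4 = True.
In (~a3 | ~a4) only ~a3 is left, so a3 = False.
Set a1 = False.
Try a2 = False:
  (a1 | a2 | ~a5) forces a5 = False.
  clause (a2 | a5) is falsified — backtrack.
So a2 = True.
  then (~a2 | ~a4 | ~a6) forces a6 = False.
Set a5 = False.
Set a7 = True.
All clauses satisfied.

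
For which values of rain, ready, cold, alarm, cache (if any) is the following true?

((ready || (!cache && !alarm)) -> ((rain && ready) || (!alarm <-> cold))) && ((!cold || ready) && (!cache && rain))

rain = True, ready = False, cold = False, alarm = True, cache = False

  (ready || (!cache && !alarm)) -> ((rain && ready) || (!alarm <-> cold)) = True
    ready || (!cache && !alarm) = False
      !cache && !alarm = False
        !cache = True
        !alarm = False
    (rain && ready) || (!alarm <-> cold) = True
      rain && ready = False
      !alarm <-> cold = True
        !alarm = False
  (!cold || ready) && (!cache && rain) = True
    !cold || ready = True
      !cold = True
    !cache && rain = True
      !cache = True
Both conjuncts True, so the formula holds.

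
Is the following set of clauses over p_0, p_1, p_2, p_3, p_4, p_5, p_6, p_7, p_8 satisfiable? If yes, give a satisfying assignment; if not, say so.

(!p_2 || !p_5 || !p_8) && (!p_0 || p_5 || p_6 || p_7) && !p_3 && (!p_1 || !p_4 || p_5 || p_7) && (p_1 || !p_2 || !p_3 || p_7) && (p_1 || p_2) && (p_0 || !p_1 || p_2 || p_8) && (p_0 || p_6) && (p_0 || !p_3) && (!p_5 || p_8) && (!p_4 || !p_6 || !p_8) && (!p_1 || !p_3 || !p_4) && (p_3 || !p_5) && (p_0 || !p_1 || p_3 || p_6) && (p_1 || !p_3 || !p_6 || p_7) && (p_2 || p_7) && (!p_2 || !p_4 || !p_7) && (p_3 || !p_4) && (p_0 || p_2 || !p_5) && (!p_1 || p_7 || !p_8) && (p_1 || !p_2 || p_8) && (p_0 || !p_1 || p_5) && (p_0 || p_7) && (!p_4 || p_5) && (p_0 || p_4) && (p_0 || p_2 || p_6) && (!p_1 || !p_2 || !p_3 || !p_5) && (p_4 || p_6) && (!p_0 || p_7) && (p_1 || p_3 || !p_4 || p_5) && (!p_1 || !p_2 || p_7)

Unit clause (!p_3) forces p_3 = False.
In (p_3 || !p_5) only !p_5 is left, so p_5 = False.
In (p_3 || !p_4) only !p_4 is left, so p_4 = False.
In (p_0 || p_4) only p_0 is left, so p_0 = True.
In (p_4 || p_6) only p_6 is left, so p_6 = True.
In (!p_0 || p_7) only p_7 is left, so p_7 = True.
Set p_1 = True.
Set p_2 = False.
Set p_8 = True.
All clauses satisfied.

p_0 = True, p_1 = True, p_2 = False, p_3 = False, p_4 = False, p_5 = False, p_6 = True, p_7 = True, p_8 = True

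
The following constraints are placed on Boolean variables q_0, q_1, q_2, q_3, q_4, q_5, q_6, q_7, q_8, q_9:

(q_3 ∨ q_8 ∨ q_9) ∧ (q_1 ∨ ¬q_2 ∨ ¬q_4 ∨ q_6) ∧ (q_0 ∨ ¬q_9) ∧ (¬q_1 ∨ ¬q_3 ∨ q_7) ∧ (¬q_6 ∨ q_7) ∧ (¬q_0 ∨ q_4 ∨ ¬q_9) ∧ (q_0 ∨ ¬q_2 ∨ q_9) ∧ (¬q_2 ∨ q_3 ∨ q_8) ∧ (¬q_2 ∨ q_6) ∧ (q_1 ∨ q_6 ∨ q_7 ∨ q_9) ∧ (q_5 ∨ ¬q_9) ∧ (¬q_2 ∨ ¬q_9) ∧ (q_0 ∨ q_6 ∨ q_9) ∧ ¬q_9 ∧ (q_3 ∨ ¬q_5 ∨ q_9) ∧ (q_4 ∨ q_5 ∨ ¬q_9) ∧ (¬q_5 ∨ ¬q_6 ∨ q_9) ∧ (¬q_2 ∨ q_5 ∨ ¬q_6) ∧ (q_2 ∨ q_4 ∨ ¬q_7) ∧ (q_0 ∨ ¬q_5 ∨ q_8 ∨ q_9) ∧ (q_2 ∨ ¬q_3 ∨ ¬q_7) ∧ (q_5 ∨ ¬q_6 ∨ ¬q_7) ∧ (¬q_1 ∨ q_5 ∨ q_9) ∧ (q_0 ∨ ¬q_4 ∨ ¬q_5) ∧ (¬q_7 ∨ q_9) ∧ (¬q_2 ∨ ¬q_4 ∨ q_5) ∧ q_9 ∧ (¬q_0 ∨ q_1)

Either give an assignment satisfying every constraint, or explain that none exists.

The formula is unsatisfiable.

Case q_9 = True:
  Clause (¬q_9) is falsified — contradiction.
Case q_9 = False:
  Clause (q_9) is falsified — contradiction.
Both cases fail, so the formula is unsatisfiable.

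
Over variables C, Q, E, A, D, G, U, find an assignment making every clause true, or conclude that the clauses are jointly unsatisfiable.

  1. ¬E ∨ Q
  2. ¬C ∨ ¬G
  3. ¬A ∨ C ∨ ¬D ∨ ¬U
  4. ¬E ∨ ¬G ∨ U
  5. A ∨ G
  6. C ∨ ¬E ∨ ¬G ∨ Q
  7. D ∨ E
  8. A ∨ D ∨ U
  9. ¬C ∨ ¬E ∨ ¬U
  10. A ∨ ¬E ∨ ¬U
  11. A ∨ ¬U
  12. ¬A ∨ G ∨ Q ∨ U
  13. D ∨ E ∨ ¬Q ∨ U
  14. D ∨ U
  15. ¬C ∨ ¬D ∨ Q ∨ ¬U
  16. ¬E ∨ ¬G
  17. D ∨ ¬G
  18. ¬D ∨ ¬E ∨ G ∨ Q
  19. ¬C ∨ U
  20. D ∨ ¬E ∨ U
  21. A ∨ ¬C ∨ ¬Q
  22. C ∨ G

Set C = True.
  then (¬C ∨ ¬G) forces G = False.
  then (A ∨ G) forces A = True.
  then (¬C ∨ U) forces U = True.
  then (¬C ∨ ¬E ∨ ¬U) forces E = False.
  then (D ∨ E) forces D = True.
  then (¬C ∨ ¬D ∨ Q ∨ ¬U) forces Q = True.
All clauses satisfied.

C=T; Q=T; E=F; A=T; D=T; G=F; U=T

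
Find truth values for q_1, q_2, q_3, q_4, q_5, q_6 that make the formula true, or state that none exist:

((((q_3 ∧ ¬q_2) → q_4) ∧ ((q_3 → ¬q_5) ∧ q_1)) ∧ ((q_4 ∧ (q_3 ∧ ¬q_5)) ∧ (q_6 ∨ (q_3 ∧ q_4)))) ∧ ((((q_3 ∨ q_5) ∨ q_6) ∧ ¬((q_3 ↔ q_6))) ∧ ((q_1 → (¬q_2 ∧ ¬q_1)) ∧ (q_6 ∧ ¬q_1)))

Case q_1 = True: the conjunct q_1 → (¬q_2 ∧ ¬q_1) becomes True → (¬q_2 ∧ False) = False.
Case q_1 = False: the conjunct q_1 is False.
Both cases fail — unsatisfiable.

No satisfying assignment exists.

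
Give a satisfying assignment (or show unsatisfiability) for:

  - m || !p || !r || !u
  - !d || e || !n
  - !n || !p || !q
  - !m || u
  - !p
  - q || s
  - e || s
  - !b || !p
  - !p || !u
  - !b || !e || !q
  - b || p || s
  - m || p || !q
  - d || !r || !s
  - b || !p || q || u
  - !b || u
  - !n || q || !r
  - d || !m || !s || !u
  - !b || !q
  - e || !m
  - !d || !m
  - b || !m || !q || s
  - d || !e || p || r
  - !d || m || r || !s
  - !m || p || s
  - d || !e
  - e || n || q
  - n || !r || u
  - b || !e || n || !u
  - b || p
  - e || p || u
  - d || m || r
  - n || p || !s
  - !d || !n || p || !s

No satisfying assignment exists.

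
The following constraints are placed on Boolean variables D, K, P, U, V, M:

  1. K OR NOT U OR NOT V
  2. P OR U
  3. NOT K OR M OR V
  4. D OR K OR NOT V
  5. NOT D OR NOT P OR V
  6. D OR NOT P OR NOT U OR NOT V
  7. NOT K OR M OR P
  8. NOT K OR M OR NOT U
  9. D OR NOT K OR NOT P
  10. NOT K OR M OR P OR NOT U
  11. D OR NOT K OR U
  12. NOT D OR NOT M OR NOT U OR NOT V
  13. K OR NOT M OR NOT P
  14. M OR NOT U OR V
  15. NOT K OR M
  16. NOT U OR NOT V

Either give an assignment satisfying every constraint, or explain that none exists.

Set D = True.
Set K = False.
Set P = False.
  then (P OR U) forces U = True.
  then (NOT U OR NOT V) forces V = False.
  then (M OR NOT U OR V) forces M = True.
All clauses satisfied.

D=T; K=F; P=F; U=T; V=F; M=T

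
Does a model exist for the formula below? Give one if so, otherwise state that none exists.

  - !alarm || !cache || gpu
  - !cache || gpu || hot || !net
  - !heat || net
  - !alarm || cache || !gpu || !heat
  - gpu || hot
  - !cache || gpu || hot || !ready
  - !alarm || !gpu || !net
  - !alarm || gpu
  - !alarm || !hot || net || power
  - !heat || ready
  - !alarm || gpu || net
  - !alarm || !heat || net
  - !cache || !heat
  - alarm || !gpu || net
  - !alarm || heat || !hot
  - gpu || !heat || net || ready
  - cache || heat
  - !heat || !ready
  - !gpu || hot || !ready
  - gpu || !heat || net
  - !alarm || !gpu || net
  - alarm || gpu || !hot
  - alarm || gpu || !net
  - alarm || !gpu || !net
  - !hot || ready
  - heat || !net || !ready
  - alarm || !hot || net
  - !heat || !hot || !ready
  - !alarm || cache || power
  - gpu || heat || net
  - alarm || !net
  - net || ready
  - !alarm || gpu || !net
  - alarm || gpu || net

The formula is unsatisfiable.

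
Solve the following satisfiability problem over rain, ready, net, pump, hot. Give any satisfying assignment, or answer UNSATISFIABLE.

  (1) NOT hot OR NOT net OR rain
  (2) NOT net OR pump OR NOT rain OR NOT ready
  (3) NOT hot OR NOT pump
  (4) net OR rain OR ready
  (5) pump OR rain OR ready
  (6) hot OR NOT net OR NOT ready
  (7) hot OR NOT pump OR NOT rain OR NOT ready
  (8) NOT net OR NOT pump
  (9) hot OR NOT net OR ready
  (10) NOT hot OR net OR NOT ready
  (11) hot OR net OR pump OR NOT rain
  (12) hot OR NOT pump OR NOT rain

rain = True; ready = False; net = False; pump = False; hot = True

Set rain = True.
Set ready = False.
Set net = False.
Try pump = True:
  (NOT hot OR NOT pump) forces hot = False.
  clause (hot OR NOT pump OR NOT rain) is falsified — backtrack.
So pump = False.
  then (hot OR net OR pump OR NOT rain) forces hot = True.
All clauses satisfied.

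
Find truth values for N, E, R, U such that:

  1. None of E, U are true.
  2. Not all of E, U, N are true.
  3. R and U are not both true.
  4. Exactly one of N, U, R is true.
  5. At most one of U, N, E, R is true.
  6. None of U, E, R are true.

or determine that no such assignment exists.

N: True, E: False, R: False, U: False

  (1) {E, U}: 0 true — none ✓
  (2) {E, U, N}: 1/3 true — not all ✓
  (3) R=F, U=F — not both ✓
  (4) {N, U, R}: 1 true — exactly one ✓
  (5) {U, N, E, R}: 1 true — at most one ✓
  (6) {U, E, R}: 0 true — none ✓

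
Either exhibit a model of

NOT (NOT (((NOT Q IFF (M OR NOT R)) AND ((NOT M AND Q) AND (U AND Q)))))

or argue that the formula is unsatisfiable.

Q: True; R: True; U: True; M: False

  NOT (NOT (((NOT Q IFF (M OR NOT R)) AND ((NOT M AND Q) AND (U AND Q))))) = True
    NOT (((NOT Q IFF (M OR NOT R)) AND ((NOT M AND Q) AND (U AND Q)))) = False
      (NOT Q IFF (M OR NOT R)) AND ((NOT M AND Q) AND (U AND Q)) = True
        NOT Q IFF (M OR NOT R) = True
          NOT Q = False
          M OR NOT R = False
            NOT R = False
        (NOT M AND Q) AND (U AND Q) = True
          NOT M AND Q = True
            NOT M = True
          U AND Q = True
The formula evaluates to True.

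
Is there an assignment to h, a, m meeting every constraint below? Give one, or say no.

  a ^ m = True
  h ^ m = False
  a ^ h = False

Adding constraints 1, 2, 3 mod 2: every variable appears an even number of times on the left, so the left side is 0.
But the right sides sum to 1 (mod 2). 0 ≠ 1 — the system is inconsistent.

Unsatisfiable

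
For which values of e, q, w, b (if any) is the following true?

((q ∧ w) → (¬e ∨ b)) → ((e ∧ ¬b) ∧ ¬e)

e: True, q: True, w: True, b: False

  ((q ∧ w) → (¬e ∨ b)) → ((e ∧ ¬b) ∧ ¬e) = True
    (q ∧ w) → (¬e ∨ b) = False
      q ∧ w = True
      ¬e ∨ b = False
        ¬e = False
    (e ∧ ¬b) ∧ ¬e = False
      e ∧ ¬b = True
        ¬b = True
      ¬e = False
The formula evaluates to True.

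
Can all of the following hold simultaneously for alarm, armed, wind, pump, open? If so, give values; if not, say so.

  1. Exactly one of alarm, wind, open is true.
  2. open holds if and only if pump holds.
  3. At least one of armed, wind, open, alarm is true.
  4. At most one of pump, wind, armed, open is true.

alarm = True, armed = False, wind = False, pump = False, open = False

  (1) {alarm, wind, open}: 1 true — exactly one ✓
  (2) open=F, pump=F — same ✓
  (3) {armed, wind, open, alarm}: 1 true — at least one ✓
  (4) {pump, wind, armed, open}: 0 true — at most one ✓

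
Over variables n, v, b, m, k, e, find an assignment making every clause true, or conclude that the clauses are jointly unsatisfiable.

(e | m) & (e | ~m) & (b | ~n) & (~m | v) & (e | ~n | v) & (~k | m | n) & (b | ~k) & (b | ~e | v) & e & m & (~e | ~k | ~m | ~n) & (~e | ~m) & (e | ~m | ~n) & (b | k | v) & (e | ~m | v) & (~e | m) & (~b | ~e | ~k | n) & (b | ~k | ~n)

Unsatisfiable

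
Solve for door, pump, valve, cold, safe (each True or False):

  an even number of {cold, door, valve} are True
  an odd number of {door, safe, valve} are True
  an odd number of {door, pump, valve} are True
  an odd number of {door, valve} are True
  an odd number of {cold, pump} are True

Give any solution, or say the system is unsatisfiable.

door: True, pump: False, valve: False, cold: True, safe: False

{cold, door, valve}: 2 true → even ✓
{door, safe, valve}: 1 true → odd ✓
{door, pump, valve}: 1 true → odd ✓
{door, valve}: 1 true → odd ✓
{cold, pump}: 1 true → odd ✓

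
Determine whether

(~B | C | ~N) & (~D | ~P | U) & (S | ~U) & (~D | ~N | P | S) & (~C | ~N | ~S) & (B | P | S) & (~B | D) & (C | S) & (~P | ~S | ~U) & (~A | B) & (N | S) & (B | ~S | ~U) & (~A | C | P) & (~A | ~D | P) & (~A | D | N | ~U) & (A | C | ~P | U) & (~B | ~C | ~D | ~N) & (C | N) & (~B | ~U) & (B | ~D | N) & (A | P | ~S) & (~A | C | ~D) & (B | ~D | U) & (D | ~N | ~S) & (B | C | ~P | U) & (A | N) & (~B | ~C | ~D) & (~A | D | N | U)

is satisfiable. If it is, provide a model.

D = False, P = True, A = False, C = True, S = False, N = True, U = False, B = False

Set D = False.
  then (~B | D) forces B = False.
  then (~A | B) forces A = False.
  then (A | N) forces N = True.
  then (D | ~N | ~S) forces S = False.
  then (S | ~U) forces U = False.
  then (B | P | S) forces P = True.
  then (C | S) forces C = True.
All clauses satisfied.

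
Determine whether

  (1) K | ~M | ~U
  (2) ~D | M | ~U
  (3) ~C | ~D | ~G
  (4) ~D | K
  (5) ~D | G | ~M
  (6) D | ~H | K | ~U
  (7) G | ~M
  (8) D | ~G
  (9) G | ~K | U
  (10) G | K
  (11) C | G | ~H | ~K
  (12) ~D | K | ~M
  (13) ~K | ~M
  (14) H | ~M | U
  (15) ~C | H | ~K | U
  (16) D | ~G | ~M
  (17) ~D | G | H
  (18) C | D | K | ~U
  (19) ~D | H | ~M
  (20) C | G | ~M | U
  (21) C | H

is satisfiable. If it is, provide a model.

Set H = False.
  then (C | H) forces C = True.
Try G = True:
  (~C | ~D | ~G) forces D = False.
  clause (D | ~G) is falsified — backtrack.
So G = False.
  then (G | ~M) forces M = False.
  then (G | K) forces K = True.
  then (~C | H | ~K | U) forces U = True.
  then (~D | G | H) forces D = False.
All clauses satisfied.

H=F; G=F; C=T; U=T; M=F; D=F; K=T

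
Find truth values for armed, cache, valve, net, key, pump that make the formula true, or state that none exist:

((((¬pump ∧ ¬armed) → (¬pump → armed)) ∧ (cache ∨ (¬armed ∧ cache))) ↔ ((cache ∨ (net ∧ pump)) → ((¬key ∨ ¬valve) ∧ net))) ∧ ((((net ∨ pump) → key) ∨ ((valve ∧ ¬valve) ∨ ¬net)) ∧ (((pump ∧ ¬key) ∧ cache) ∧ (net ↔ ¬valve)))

No satisfying assignment exists.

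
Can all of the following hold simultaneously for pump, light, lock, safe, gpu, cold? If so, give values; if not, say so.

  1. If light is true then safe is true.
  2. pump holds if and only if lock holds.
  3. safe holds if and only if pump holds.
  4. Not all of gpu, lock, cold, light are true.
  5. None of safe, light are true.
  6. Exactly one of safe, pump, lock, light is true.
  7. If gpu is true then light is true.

Case light = True:
  Constraint (5) is violated (light=T) — contradiction.
Case light = False:
  (5) forces safe = False.
  (3) with safe=F forces pump = False.
  (2) with pump=F forces lock = False.
  Constraint (6) is violated (safe=F, pump=F, lock=F, light=F) — contradiction.
Both cases fail — unsatisfiable.

Unsatisfiable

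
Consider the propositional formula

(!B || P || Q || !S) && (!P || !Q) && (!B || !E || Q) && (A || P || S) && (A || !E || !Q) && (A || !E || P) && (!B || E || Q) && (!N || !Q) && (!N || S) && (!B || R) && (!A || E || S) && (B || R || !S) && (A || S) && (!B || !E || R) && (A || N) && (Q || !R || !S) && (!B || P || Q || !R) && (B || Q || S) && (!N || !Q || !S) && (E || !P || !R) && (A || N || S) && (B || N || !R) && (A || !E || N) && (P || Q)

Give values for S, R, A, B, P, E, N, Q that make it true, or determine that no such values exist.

Set S = True.
Try R = False:
  (!B || R) forces B = False.
  clause (B || R || !S) is falsified — backtrack.
So R = True.
  then (Q || !R || !S) forces Q = True.
  then (!N || !Q || !S) forces N = False.
  then (B || N || !R) forces B = True.
  then (!P || !Q) forces P = False.
  then (A || N) forces A = True.
Set E = True.
All clauses satisfied.

S: True; R: True; A: True; B: True; P: False; E: True; N: False; Q: True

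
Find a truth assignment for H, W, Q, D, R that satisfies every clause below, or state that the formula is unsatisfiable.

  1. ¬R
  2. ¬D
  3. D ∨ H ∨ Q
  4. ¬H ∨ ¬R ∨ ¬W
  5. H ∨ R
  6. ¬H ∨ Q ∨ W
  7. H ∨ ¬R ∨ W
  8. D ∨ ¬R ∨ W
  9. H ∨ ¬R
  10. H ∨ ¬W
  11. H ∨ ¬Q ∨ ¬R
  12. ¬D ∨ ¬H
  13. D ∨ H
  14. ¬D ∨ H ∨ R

Unit clause (¬R) forces R = False.
Unit clause (¬D) forces D = False.
In (H ∨ R) only H is left, so H = True.
Set W = True.
Set Q = False.
All clauses satisfied.

H: True, W: True, Q: False, D: False, R: False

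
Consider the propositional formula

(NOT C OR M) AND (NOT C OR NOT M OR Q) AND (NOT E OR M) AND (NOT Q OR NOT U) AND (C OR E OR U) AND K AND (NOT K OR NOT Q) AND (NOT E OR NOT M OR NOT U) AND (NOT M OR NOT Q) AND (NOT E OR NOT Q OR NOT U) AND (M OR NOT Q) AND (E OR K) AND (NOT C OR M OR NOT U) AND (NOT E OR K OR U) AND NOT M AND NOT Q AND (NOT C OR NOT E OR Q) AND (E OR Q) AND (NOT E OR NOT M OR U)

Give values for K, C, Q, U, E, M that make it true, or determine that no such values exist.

Case E = True:
  (NOT E OR M) forces M = True.
  Clause (NOT M) is falsified — contradiction.
Case E = False:
  (K) forces K = True.
  (NOT K OR NOT Q) forces Q = False.
  Clause (E OR Q) is falsified — contradiction.
Both cases fail, so the formula is unsatisfiable.

UNSATISFIABLE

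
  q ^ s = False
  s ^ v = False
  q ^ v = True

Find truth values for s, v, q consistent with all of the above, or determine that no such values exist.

Adding constraints 1, 2, 3 mod 2: every variable appears an even number of times on the left, so the left side is 0.
But the right sides sum to 1 (mod 2). 0 ≠ 1 — the system is inconsistent.

Unsatisfiable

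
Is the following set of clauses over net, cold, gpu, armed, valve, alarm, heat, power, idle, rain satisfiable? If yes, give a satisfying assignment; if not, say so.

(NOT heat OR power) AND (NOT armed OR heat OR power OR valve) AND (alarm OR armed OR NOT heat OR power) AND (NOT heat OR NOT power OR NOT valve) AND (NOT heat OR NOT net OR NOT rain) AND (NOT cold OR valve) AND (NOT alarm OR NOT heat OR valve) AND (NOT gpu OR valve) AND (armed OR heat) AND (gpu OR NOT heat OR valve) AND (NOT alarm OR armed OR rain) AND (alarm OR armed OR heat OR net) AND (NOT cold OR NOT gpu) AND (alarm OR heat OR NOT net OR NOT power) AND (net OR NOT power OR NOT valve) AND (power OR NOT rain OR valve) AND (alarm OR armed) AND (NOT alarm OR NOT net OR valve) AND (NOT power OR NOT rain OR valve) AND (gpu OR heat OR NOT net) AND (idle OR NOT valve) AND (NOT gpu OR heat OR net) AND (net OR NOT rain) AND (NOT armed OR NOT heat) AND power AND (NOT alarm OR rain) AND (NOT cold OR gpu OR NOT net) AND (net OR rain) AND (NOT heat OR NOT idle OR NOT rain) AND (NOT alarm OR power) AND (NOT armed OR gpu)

net = True, cold = False, gpu = True, armed = True, valve = True, alarm = True, heat = False, power = True, idle = True, rain = True

Unit clause (power) forces power = True.
Set net = True.
Try cold = True:
  (NOT cold OR valve) forces valve = True.
  (NOT heat OR NOT power OR NOT valve) forces heat = False.
  (armed OR heat) forces armed = True.
  (NOT cold OR NOT gpu) forces gpu = False.
  clause (gpu OR heat OR NOT net) is falsified — backtrack.
So cold = False.
Set gpu = True.
  then (NOT gpu OR valve) forces valve = True.
  then (idle OR NOT valve) forces idle = True.
  then (NOT heat OR NOT power OR NOT valve) forces heat = False.
  then (armed OR heat) forces armed = True.
  then (alarm OR heat OR NOT net OR NOT power) forces alarm = True.
  then (NOT alarm OR rain) forces rain = True.
All clauses satisfied.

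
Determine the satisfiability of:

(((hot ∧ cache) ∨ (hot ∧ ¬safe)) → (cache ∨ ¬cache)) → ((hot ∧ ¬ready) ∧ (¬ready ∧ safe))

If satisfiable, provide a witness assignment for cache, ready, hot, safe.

cache: False; ready: False; hot: True; safe: True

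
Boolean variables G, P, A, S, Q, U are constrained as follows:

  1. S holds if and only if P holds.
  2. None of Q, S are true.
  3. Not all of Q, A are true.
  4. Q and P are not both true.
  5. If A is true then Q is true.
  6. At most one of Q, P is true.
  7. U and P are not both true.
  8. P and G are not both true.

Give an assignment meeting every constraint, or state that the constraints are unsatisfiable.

G: True, P: False, A: False, S: False, Q: False, U: False

  (1) S=F, P=F — same ✓
  (2) {Q, S}: 0 true — none ✓
  (3) {Q, A}: 0/2 true — not all ✓
  (4) Q=F, P=F — not both ✓
  (5) A=F ⇒ Q: vacuous ✓
  (6) {Q, P}: 0 true — at most one ✓
  (7) U=F, P=F — not both ✓
  (8) P=F, G=T — not both ✓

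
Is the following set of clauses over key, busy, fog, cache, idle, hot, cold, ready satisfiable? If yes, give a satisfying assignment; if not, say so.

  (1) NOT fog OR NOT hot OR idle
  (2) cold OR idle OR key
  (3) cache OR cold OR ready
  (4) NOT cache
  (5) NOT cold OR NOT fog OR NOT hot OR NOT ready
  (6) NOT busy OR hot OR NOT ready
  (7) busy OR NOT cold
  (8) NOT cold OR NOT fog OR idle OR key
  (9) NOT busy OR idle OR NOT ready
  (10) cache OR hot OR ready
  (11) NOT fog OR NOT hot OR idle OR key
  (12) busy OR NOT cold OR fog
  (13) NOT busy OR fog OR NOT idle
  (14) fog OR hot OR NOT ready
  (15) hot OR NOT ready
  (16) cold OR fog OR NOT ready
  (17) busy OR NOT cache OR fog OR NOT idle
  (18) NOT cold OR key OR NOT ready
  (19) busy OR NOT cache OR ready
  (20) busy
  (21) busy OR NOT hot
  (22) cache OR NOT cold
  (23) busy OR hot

key: False, busy: True, fog: True, cache: False, idle: True, hot: True, cold: False, ready: True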